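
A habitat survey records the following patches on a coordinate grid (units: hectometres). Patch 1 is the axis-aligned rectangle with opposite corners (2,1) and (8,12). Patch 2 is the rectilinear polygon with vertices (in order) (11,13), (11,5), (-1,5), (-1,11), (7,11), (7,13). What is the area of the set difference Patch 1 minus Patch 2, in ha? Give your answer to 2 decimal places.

29.00

|Patch 1| = 66, |Patch 1∩Patch 2| = 37.
|Patch 1 ∖ Patch 2| = |Patch 1| − |Patch 1∩Patch 2| = 66 − 37 = 29.00.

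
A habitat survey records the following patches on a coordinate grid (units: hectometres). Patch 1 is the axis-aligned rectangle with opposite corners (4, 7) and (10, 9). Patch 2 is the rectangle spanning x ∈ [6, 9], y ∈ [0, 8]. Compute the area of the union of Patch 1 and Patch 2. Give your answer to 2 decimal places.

33.00

By inclusion–exclusion:
Individual areas: |Patch 1| = 12, |Patch 2| = 24.
|Patch 1∩Patch 2|: x∈[6,9], y∈[7,8] → 3·1 = 3.
|Patch 1 ∪ Patch 2| = 36 − 3 = 33.00.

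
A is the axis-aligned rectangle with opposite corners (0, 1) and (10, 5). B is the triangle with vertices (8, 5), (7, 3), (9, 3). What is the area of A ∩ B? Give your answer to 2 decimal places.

2.00

The intersection is the polygon with vertices (9,3), (7,3), (8,5).
By the shoelace formula its area is 2.00.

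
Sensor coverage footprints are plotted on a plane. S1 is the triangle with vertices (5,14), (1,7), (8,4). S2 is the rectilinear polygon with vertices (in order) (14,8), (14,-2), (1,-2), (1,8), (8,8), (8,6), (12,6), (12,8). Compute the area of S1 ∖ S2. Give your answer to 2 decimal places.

15.69

|S1| = 30.5, |S1∩S2| = 14.8143.
|S1 ∖ S2| = |S1| − |S1∩S2| = 30.5 − 14.8143 = 15.69.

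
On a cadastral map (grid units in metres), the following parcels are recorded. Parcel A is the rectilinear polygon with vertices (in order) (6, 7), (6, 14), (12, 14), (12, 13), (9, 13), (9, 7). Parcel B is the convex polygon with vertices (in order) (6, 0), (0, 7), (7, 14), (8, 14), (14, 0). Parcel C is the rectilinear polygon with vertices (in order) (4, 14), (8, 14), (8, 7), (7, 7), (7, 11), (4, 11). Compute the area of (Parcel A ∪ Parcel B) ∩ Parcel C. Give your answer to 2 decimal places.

12.00

The region (Parcel A ∪ Parcel B) ∩ Parcel C is the polygon with vertices (7,14), (8,14), (8,7), (7,7), (7,11), (4,11), (6,13), (6,14).
By the shoelace formula its area is 12.00.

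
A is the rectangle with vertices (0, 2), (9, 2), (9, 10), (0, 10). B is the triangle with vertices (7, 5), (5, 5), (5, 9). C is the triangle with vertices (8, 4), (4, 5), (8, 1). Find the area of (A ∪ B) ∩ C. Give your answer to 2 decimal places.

5.50

The region (A ∪ B) ∩ C is the polygon with vertices (7,2), (4,5), (8,4), (8,2).
By the shoelace formula its area is 5.50.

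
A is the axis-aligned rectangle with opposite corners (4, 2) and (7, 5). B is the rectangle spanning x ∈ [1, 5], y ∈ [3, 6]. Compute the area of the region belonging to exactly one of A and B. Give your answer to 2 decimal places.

17.00

|A∩B|: x∈[4,5], y∈[3,5] → 1·2 = 2.
|A △ B| = |A| + |B| − 2·|A∩B| = 9 + 12 − 4 = 17.00.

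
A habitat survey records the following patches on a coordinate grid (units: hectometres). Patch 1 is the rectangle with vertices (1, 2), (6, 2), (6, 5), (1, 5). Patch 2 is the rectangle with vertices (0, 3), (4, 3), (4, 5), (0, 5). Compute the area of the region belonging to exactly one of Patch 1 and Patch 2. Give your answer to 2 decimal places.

11.00

|Patch 1∩Patch 2|: x∈[1,4], y∈[3,5] → 3·2 = 6.
|Patch 1 △ Patch 2| = |Patch 1| + |Patch 2| − 2·|Patch 1∩Patch 2| = 15 + 8 − 12 = 11.00.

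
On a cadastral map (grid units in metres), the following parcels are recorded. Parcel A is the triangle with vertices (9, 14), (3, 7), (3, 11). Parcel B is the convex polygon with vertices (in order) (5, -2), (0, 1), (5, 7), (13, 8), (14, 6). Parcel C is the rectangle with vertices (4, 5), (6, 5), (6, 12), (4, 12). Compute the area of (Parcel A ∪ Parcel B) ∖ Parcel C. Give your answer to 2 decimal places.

74.95

|Parcel A ∪ Parcel B| = 83.5.
|(Parcel A ∪ Parcel B) ∩ Parcel C| = 8.5458.
|(Parcel A ∪ Parcel B) ∖ Parcel C| = 83.5 − 8.5458 = 74.95.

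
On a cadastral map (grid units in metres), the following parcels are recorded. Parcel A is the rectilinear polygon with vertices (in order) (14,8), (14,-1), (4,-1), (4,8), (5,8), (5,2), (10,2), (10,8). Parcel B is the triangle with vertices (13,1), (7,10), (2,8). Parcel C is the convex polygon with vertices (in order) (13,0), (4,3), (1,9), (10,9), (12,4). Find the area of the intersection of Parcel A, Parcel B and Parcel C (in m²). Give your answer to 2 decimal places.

5.43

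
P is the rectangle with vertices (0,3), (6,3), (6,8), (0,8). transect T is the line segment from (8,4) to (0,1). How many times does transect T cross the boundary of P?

The segment meets the boundary at (5.333,3), (6,3.25).

2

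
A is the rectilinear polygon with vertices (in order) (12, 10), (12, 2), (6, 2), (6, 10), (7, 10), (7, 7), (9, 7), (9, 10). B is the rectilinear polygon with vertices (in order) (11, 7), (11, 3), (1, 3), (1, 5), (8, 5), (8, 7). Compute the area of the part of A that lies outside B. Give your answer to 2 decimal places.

26.00

|A| = 42, |A∩B| = 16.
|A ∖ B| = |A| − |A∩B| = 42 − 16 = 26.00.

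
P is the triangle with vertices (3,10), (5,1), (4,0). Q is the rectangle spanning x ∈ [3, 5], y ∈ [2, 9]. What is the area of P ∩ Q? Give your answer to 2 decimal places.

3.85

The intersection is the polygon with vertices (4.778,2), (3.8,2), (3.1,9), (3.222,9).
By the shoelace formula its area is 3.85.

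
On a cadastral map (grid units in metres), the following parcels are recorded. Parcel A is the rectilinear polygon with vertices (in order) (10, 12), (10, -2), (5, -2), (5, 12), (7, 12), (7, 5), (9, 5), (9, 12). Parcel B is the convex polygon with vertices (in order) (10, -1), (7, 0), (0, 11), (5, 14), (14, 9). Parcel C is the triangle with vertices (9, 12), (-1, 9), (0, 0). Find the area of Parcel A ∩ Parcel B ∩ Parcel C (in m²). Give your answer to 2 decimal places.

The intersection is the polygon with vertices (5,10.8), (7,11.4), (7,9.333), (5,6.667).
By the shoelace formula its area is 6.20.

6.20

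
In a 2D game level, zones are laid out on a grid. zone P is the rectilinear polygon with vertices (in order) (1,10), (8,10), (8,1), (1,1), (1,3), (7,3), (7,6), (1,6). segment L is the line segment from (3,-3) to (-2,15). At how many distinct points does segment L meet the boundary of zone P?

The segment meets the boundary at (1.333,3), (1.889,1).

2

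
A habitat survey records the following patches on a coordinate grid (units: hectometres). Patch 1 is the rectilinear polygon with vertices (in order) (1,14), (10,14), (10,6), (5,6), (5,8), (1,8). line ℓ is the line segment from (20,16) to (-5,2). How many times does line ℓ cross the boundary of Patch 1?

The segment meets the boundary at (5,7.6), (10,10.4).

2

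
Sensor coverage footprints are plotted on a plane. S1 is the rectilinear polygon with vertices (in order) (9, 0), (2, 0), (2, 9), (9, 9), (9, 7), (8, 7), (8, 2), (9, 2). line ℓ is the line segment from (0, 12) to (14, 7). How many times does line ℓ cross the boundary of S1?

The segment meets the boundary at (9,8.786), (8.4,9).

2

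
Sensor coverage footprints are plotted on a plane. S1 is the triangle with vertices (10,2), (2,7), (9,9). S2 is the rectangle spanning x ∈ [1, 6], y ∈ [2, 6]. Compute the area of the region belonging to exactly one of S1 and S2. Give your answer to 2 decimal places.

|S1| = 25.5, |S2| = 20, |S1∩S2| = 1.8.
|S1 △ S2| = |S1| + |S2| − 2·|S1∩S2| = 25.5 + 20 − 3.6 = 41.90.

41.90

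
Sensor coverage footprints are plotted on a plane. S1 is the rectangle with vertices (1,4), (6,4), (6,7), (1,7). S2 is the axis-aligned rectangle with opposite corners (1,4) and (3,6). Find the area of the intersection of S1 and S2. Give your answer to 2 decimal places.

4.00

|S1∩S2|: x∈[1,3], y∈[4,6] → 2·2 = 4.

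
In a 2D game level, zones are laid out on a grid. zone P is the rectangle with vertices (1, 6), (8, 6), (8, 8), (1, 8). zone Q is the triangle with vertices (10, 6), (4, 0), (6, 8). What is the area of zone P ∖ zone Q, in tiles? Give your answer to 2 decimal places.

10.50

|zone P| = 14, |zone P∩zone Q| = 3.5.
|zone P ∖ zone Q| = |zone P| − |zone P∩zone Q| = 14 − 3.5 = 10.50.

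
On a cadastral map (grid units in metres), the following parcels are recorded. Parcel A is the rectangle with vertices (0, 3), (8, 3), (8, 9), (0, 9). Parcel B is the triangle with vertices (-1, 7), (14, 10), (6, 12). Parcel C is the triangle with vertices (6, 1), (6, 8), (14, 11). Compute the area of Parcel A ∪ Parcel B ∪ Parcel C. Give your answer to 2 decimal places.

By inclusion–exclusion:
Individual areas: |Parcel A| = 48, |Parcel B| = 27, |Parcel C| = 28.
|Parcel A∩Parcel B| = 6.8429.
|Parcel A∩Parcel C| = 10.65.
|Parcel B∩Parcel C| = 1.9143.
|Parcel A∩Parcel B∩Parcel C| = 0.
|Parcel A ∪ Parcel B ∪ Parcel C| = 103 − 19.4071 + 0 = 83.59.

83.59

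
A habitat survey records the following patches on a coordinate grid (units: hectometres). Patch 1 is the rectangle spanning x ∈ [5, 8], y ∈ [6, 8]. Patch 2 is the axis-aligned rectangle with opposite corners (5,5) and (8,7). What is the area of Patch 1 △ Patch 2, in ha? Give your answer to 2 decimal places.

6.00

|Patch 1∩Patch 2|: x∈[5,8], y∈[6,7] → 3·1 = 3.
|Patch 1 △ Patch 2| = |Patch 1| + |Patch 2| − 2·|Patch 1∩Patch 2| = 6 + 6 − 6 = 6.00.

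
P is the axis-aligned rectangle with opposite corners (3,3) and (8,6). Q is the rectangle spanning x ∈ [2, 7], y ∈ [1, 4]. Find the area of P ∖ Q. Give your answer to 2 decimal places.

11.00

|P∩Q|: x∈[3,7], y∈[3,4] → 4·1 = 4.
|P| = 15.
|P ∖ Q| = |P| − |P∩Q| = 15 − 4 = 11.00.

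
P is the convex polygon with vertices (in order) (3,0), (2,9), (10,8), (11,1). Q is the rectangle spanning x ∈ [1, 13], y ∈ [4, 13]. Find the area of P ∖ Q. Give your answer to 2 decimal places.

|P| = 64, |P∩Q| = 35.754.
|P ∖ Q| = |P| − |P∩Q| = 64 − 35.754 = 28.25.

28.25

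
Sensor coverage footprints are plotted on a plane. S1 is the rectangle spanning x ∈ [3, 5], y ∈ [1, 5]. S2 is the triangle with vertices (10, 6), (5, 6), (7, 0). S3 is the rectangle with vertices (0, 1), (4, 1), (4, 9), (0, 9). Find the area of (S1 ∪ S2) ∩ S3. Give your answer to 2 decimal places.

4.00

The region (S1 ∪ S2) ∩ S3 is the polygon with vertices (3,5), (4,5), (4,1), (3,1).
By the shoelace formula its area is 4.00.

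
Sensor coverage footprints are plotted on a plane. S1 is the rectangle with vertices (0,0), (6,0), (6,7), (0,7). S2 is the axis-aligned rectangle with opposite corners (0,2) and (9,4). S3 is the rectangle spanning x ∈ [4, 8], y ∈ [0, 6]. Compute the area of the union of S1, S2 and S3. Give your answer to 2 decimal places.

By inclusion–exclusion:
Individual areas: |S1| = 42, |S2| = 18, |S3| = 24.
|S1∩S2|: x∈[0,6], y∈[2,4] → 6·2 = 12.
|S1∩S3|: x∈[4,6], y∈[0,6] → 2·6 = 12.
|S2∩S3|: x∈[4,8], y∈[2,4] → 4·2 = 8.
|S1∩S2∩S3| = 4.
|S1 ∪ S2 ∪ S3| = 84 − 32 + 4 = 56.00.

56.00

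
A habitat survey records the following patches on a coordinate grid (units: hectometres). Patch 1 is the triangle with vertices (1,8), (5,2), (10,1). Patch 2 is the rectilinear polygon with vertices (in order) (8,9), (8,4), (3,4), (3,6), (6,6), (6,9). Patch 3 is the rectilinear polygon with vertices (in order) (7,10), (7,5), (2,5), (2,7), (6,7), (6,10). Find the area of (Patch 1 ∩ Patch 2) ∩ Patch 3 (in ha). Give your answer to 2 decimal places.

The region (Patch 1 ∩ Patch 2) ∩ Patch 3 is the polygon with vertices (3,6), (3.571,6), (4.857,5), (3,5).
By the shoelace formula its area is 1.21.

1.21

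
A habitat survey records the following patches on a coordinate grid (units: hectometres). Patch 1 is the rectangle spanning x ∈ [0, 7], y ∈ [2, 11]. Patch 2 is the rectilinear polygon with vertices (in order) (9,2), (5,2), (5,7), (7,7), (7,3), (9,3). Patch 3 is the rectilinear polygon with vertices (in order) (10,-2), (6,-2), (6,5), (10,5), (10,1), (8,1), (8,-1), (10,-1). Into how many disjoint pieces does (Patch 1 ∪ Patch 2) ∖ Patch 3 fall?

(Patch 1 ∪ Patch 2) ∖ Patch 3 is a single connected region.

1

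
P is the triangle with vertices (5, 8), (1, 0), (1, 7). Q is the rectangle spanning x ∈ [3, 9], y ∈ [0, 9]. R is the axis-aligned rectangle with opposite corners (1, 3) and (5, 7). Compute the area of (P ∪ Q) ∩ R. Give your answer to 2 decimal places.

The region (P ∪ Q) ∩ R is the polygon with vertices (1,7), (5,7), (5,3), (3,3), (3,4), (2.5,3), (1,3).
By the shoelace formula its area is 15.75.

15.75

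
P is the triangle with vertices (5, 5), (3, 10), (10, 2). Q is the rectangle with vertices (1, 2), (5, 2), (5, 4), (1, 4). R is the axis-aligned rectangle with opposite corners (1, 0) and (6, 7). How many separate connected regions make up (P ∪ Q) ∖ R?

2

(P ∪ Q) ∖ R splits into 2 disjoint pieces (area 2.1375, area 4.3429).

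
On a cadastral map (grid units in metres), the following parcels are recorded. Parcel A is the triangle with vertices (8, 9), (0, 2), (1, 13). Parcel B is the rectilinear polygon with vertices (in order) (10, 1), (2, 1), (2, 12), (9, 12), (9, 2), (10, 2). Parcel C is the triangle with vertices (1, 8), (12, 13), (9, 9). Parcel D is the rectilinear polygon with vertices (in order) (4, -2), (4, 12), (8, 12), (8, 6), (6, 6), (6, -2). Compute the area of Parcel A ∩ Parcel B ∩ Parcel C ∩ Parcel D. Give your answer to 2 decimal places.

4.26

The intersection is the polygon with vertices (5.873,10.215), (8,9), (7.833,8.854), (4,8.375), (4,9.364).
By the shoelace formula its area is 4.26.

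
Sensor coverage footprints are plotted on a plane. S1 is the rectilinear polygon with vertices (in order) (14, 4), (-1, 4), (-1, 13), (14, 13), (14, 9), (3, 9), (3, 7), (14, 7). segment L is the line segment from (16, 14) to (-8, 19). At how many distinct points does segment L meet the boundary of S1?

0

The segment lies entirely outside S1 and never meets its boundary.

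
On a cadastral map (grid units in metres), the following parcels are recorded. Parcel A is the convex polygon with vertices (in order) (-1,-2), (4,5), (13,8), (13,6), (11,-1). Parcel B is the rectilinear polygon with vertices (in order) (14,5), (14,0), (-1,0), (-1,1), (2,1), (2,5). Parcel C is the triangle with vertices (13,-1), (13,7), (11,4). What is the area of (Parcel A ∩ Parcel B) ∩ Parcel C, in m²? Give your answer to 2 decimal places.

The region (Parcel A ∩ Parcel B) ∩ Parcel C is the polygon with vertices (12.714,5), (11.833,1.917), (11,4), (11.667,5).
By the shoelace formula its area is 2.73.

2.73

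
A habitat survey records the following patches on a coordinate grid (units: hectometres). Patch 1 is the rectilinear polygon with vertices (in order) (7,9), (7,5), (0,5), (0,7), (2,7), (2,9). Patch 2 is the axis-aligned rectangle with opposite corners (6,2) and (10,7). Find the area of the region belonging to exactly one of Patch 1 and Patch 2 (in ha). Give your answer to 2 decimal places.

40.00

|Patch 1| = 24, |Patch 2| = 20, |Patch 1∩Patch 2| = 2.
|Patch 1 △ Patch 2| = |Patch 1| + |Patch 2| − 2·|Patch 1∩Patch 2| = 24 + 20 − 4 = 40.00.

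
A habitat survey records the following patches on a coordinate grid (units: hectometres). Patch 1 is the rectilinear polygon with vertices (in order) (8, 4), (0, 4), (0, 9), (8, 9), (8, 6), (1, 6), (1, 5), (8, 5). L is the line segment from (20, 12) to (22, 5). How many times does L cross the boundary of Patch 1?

The segment lies entirely outside Patch 1 and never meets its boundary.

0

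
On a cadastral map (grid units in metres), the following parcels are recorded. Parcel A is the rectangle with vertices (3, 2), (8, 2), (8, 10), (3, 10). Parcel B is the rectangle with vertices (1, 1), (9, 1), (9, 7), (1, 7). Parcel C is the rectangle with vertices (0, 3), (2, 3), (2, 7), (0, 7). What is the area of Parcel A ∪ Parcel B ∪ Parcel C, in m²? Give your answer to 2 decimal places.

67.00

By inclusion–exclusion:
Individual areas: |Parcel A| = 40, |Parcel B| = 48, |Parcel C| = 8.
|Parcel A∩Parcel B|: x∈[3,8], y∈[2,7] → 5·5 = 25.
|Parcel A∩Parcel C| = 0 (no overlap).
|Parcel B∩Parcel C|: x∈[1,2], y∈[3,7] → 1·4 = 4.
|Parcel A∩Parcel B∩Parcel C| = 0.
|Parcel A ∪ Parcel B ∪ Parcel C| = 96 − 29 + 0 = 67.00.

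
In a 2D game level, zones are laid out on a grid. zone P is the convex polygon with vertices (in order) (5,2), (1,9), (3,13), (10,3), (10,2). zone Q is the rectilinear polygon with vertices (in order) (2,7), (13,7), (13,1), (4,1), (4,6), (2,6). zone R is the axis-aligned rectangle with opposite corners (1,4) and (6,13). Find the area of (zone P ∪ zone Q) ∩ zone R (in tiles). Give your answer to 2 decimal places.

27.86

|zone P ∪ zone Q| = 76.9036.
|(zone P ∪ zone Q) ∩ zone R| = 27.86.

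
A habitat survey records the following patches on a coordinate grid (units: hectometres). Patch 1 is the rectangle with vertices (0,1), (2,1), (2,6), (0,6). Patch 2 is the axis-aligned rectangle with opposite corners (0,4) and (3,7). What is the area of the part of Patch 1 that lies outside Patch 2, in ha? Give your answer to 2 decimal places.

6.00

|Patch 1∩Patch 2|: x∈[0,2], y∈[4,6] → 2·2 = 4.
|Patch 1| = 10.
|Patch 1 ∖ Patch 2| = |Patch 1| − |Patch 1∩Patch 2| = 10 − 4 = 6.00.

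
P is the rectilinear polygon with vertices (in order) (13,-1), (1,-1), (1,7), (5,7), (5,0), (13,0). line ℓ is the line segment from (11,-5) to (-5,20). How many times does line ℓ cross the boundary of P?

The segment meets the boundary at (3.32,7), (5,4.375), (7.8,0), (8.44,-1).

4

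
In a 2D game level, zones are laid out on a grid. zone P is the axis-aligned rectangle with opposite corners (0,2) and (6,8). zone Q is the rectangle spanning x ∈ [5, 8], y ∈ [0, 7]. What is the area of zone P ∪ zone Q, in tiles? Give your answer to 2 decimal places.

By inclusion–exclusion:
Individual areas: |zone P| = 36, |zone Q| = 21.
|zone P∩zone Q|: x∈[5,6], y∈[2,7] → 1·5 = 5.
|zone P ∪ zone Q| = 57 − 5 = 52.00.

52.00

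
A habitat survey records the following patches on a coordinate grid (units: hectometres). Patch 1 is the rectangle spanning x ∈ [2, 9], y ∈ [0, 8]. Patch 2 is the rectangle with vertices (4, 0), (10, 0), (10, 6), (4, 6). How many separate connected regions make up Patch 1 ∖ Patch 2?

Patch 1 ∖ Patch 2 is a single connected region.

1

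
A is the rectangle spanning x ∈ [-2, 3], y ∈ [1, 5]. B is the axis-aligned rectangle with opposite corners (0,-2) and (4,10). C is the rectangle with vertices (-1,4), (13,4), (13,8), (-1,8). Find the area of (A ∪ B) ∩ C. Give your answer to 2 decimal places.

The region (A ∪ B) ∩ C is the polygon with vertices (0,5), (0,8), (4,8), (4,4), (-1,4), (-1,5).
By the shoelace formula its area is 17.00.

17.00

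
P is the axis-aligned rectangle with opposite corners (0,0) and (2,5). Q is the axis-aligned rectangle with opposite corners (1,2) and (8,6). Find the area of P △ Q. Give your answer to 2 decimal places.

|P∩Q|: x∈[1,2], y∈[2,5] → 1·3 = 3.
|P △ Q| = |P| + |Q| − 2·|P∩Q| = 10 + 28 − 6 = 32.00.

32.00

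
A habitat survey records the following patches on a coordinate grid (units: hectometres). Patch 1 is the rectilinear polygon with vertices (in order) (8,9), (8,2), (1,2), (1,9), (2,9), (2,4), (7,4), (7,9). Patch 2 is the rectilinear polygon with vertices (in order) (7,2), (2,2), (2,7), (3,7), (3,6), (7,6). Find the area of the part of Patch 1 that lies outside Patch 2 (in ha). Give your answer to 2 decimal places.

14.00

|Patch 1| = 24, |Patch 1∩Patch 2| = 10.
|Patch 1 ∖ Patch 2| = |Patch 1| − |Patch 1∩Patch 2| = 24 − 10 = 14.00.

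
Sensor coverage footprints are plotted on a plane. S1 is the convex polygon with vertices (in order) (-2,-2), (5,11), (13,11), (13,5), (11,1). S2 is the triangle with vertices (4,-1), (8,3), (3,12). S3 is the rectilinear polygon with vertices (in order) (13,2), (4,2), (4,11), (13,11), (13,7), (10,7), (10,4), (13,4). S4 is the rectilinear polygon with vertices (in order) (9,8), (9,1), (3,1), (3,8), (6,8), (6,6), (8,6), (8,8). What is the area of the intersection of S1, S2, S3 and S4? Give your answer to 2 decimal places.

16.46

The intersection is the polygon with vertices (7,2), (4,2), (4,8), (5.222,8), (6,6.6), (6,6), (6.333,6), (8,3).
By the shoelace formula its area is 16.46.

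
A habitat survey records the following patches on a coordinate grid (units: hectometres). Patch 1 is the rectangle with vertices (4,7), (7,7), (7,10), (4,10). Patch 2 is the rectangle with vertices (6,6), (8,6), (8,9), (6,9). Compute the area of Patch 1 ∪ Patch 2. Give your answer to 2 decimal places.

13.00

By inclusion–exclusion:
Individual areas: |Patch 1| = 9, |Patch 2| = 6.
|Patch 1∩Patch 2|: x∈[6,7], y∈[7,9] → 1·2 = 2.
|Patch 1 ∪ Patch 2| = 15 − 2 = 13.00.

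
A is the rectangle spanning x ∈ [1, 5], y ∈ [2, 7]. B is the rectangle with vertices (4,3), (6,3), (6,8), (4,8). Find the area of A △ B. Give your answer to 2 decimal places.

|A∩B|: x∈[4,5], y∈[3,7] → 1·4 = 4.
|A △ B| = |A| + |B| − 2·|A∩B| = 20 + 10 − 8 = 22.00.

22.00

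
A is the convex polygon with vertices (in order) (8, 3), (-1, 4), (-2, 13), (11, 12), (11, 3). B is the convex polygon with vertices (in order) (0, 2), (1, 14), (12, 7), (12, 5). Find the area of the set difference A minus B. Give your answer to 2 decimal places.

|A| = 113.5, |A∩B| = 72.8474.
|A ∖ B| = |A| − |A∩B| = 113.5 − 72.8474 = 40.65.

40.65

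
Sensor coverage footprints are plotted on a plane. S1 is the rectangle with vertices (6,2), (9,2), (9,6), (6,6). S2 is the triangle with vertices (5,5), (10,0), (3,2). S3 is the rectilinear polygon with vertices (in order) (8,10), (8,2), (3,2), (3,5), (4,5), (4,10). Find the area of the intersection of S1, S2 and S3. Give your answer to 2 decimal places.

The intersection is the polygon with vertices (6,4), (8,2), (6,2).
By the shoelace formula its area is 2.00.

2.00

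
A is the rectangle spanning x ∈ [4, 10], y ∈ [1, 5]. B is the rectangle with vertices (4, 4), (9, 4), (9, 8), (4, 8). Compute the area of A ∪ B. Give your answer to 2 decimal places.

By inclusion–exclusion:
Individual areas: |A| = 24, |B| = 20.
|A∩B|: x∈[4,9], y∈[4,5] → 5·1 = 5.
|A ∪ B| = 44 − 5 = 39.00.

39.00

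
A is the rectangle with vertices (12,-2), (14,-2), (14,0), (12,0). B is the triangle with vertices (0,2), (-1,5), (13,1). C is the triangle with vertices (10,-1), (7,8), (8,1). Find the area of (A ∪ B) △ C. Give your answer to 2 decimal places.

26.68

|A ∪ B| = 23.
|(A ∪ B) ∩ C| = 1.1591.
|(A ∪ B) △ C| = 23 + 6 − 2.3182 = 26.68.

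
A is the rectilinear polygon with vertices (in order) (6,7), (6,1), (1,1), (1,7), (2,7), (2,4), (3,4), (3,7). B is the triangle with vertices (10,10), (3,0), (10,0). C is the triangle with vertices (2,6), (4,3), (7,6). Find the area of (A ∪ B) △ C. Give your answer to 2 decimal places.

53.22

|A ∪ B| = 58.2214.
|(A ∪ B) ∩ C| = 6.25.
|(A ∪ B) △ C| = 58.2214 + 7.5 − 12.5 = 53.22.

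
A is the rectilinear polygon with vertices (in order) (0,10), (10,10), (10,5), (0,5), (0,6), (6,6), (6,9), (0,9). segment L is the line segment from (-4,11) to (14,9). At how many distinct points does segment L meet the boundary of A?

2

The segment meets the boundary at (10,9.444), (5,10).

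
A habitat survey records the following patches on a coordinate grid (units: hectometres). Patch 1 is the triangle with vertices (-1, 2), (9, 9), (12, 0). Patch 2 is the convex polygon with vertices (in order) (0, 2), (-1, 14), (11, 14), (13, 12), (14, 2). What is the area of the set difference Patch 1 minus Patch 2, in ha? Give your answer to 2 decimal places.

12.66

|Patch 1| = 55.5, |Patch 1∩Patch 2| = 42.836.
|Patch 1 ∖ Patch 2| = |Patch 1| − |Patch 1∩Patch 2| = 55.5 − 42.836 = 12.66.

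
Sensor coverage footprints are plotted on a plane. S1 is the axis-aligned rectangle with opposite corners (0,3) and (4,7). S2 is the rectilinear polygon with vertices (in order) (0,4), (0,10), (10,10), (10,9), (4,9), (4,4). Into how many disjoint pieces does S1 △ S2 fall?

S1 △ S2 splits into 2 disjoint pieces (area 4, area 18).

2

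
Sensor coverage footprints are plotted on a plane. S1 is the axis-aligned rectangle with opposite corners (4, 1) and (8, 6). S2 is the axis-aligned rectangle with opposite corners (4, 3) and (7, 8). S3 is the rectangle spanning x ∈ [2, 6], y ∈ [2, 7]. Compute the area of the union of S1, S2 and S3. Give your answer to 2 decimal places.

36.00

By inclusion–exclusion:
Individual areas: |S1| = 20, |S2| = 15, |S3| = 20.
|S1∩S2|: x∈[4,7], y∈[3,6] → 3·3 = 9.
|S1∩S3|: x∈[4,6], y∈[2,6] → 2·4 = 8.
|S2∩S3|: x∈[4,6], y∈[3,7] → 2·4 = 8.
|S1∩S2∩S3| = 6.
|S1 ∪ S2 ∪ S3| = 55 − 25 + 6 = 36.00.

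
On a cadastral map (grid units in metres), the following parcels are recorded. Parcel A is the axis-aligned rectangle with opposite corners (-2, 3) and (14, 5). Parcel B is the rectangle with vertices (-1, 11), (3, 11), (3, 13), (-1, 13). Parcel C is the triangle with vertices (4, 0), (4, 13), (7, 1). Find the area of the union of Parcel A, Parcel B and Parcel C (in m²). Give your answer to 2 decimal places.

55.00

By inclusion–exclusion:
Individual areas: |Parcel A| = 32, |Parcel B| = 8, |Parcel C| = 19.5.
|Parcel A∩Parcel B| = 0 (no overlap).
|Parcel A∩Parcel C| = 4.5.
|Parcel B∩Parcel C| = 0.
|Parcel A∩Parcel B∩Parcel C| = 0.
|Parcel A ∪ Parcel B ∪ Parcel C| = 59.5 − 4.5 + 0 = 55.00.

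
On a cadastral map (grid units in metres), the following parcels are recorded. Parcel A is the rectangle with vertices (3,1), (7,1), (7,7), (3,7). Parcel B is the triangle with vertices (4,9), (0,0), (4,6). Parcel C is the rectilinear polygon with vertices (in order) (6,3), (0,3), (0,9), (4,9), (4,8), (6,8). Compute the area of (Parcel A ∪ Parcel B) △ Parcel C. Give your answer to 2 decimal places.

31.74

|Parcel A ∪ Parcel B| = 28.2639.
|(Parcel A ∪ Parcel B) ∩ Parcel C| = 15.2639.
|(Parcel A ∪ Parcel B) △ Parcel C| = 28.2639 + 34 − 30.5278 = 31.74.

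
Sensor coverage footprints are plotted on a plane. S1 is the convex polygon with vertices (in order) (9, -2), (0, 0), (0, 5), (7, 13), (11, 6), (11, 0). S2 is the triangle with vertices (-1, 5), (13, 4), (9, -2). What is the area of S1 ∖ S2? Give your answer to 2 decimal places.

71.46

|S1| = 112, |S1∩S2| = 40.5429.
|S1 ∖ S2| = |S1| − |S1∩S2| = 112 − 40.5429 = 71.46.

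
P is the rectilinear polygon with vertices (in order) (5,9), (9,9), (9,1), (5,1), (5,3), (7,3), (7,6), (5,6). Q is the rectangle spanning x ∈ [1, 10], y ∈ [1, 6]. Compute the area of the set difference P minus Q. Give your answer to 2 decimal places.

|P| = 26, |P∩Q| = 14.
|P ∖ Q| = |P| − |P∩Q| = 26 − 14 = 12.00.

12.00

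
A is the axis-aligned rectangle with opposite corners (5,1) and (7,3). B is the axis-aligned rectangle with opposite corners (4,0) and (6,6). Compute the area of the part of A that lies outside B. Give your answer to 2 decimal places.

2.00

|A∩B|: x∈[5,6], y∈[1,3] → 1·2 = 2.
|A| = 4.
|A ∖ B| = |A| − |A∩B| = 4 − 2 = 2.00.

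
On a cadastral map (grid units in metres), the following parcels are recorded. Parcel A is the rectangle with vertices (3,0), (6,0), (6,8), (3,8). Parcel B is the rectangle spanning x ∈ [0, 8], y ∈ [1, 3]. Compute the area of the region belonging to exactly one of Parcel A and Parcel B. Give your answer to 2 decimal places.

|Parcel A∩Parcel B|: x∈[3,6], y∈[1,3] → 3·2 = 6.
|Parcel A △ Parcel B| = |Parcel A| + |Parcel B| − 2·|Parcel A∩Parcel B| = 24 + 16 − 12 = 28.00.

28.00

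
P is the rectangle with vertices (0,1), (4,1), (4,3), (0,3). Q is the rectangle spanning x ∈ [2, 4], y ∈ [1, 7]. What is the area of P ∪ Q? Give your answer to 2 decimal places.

16.00

By inclusion–exclusion:
Individual areas: |P| = 8, |Q| = 12.
|P∩Q|: x∈[2,4], y∈[1,3] → 2·2 = 4.
|P ∪ Q| = 20 − 4 = 16.00.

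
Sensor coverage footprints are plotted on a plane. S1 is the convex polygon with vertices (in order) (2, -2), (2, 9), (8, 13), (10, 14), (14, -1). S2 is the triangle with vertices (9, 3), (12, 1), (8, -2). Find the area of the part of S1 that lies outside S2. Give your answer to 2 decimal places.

|S1| = 137, |S1∩S2| = 8.3379.
|S1 ∖ S2| = |S1| − |S1∩S2| = 137 − 8.3379 = 128.66.

128.66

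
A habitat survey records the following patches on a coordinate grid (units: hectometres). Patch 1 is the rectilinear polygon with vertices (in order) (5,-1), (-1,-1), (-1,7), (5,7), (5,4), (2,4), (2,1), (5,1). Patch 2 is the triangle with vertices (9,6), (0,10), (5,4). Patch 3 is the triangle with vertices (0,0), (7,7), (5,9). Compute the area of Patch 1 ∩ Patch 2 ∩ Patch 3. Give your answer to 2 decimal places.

The intersection is the polygon with vertices (5,5), (4.545,4.545), (3.333,6), (3.889,7), (5,7).
By the shoelace formula its area is 2.83.

2.83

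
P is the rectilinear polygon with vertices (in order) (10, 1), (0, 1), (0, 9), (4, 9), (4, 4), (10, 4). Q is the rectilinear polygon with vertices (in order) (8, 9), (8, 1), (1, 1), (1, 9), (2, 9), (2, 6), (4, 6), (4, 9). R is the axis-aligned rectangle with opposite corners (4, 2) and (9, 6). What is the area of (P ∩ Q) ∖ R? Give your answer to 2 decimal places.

|P ∩ Q| = 30.
|(P ∩ Q) ∩ R| = 8.
|(P ∩ Q) ∖ R| = 30 − 8 = 22.00.

22.00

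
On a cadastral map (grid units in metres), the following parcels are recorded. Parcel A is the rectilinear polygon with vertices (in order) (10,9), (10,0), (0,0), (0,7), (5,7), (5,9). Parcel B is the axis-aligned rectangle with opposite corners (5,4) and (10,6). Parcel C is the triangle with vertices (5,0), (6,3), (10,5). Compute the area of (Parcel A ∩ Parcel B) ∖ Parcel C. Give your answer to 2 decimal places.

9.50

|Parcel A ∩ Parcel B| = 10.
|(Parcel A ∩ Parcel B) ∩ Parcel C| = 0.5.
|(Parcel A ∩ Parcel B) ∖ Parcel C| = 10 − 0.5 = 9.50.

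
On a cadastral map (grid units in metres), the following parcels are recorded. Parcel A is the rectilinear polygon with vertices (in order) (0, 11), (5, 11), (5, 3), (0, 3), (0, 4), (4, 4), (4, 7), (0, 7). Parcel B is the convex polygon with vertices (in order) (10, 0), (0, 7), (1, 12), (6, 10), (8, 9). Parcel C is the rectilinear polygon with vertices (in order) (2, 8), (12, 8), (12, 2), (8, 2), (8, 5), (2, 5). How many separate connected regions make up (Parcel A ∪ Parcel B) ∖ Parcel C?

(Parcel A ∪ Parcel B) ∖ Parcel C splits into 2 disjoint pieces (area 25.0611, area 16.2627).

2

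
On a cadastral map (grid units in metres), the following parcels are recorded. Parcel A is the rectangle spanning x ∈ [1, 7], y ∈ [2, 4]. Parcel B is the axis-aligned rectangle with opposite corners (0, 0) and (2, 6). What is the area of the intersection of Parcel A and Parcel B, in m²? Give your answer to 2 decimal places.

|Parcel A∩Parcel B|: x∈[1,2], y∈[2,4] → 1·2 = 2.

2.00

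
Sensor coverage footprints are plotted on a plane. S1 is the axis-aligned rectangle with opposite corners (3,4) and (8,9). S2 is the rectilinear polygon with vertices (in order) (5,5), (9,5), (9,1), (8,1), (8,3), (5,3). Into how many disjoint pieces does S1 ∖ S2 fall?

1

S1 ∖ S2 is a single connected region.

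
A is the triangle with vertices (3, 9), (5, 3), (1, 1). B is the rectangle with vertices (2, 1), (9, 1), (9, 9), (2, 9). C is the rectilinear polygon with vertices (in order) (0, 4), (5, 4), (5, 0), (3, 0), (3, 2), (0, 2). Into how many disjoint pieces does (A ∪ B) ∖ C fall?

(A ∪ B) ∖ C splits into 2 disjoint pieces (area 1.625, area 47.125).

2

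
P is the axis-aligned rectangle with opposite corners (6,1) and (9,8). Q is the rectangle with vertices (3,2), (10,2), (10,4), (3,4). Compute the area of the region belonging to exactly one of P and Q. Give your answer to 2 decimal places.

23.00

|P∩Q|: x∈[6,9], y∈[2,4] → 3·2 = 6.
|P △ Q| = |P| + |Q| − 2·|P∩Q| = 21 + 14 − 12 = 23.00.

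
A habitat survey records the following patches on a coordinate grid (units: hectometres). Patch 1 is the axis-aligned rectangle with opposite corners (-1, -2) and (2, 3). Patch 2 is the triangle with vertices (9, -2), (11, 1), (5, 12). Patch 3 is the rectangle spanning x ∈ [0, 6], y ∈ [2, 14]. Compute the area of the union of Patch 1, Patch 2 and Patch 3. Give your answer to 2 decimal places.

By inclusion–exclusion:
Individual areas: |Patch 1| = 15, |Patch 2| = 20, |Patch 3| = 72.
|Patch 1∩Patch 2| = 0.
|Patch 1∩Patch 3|: x∈[0,2], y∈[2,3] → 2·1 = 2.
|Patch 2∩Patch 3| = 0.8333.
|Patch 1∩Patch 2∩Patch 3| = 0.
|Patch 1 ∪ Patch 2 ∪ Patch 3| = 107 − 2.8333 + 0 = 104.17.

104.17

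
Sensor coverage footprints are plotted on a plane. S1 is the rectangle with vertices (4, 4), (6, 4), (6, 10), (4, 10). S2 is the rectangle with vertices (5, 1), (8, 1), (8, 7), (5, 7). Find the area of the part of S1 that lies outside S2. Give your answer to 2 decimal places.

9.00

|S1∩S2|: x∈[5,6], y∈[4,7] → 1·3 = 3.
|S1| = 12.
|S1 ∖ S2| = |S1| − |S1∩S2| = 12 − 3 = 9.00.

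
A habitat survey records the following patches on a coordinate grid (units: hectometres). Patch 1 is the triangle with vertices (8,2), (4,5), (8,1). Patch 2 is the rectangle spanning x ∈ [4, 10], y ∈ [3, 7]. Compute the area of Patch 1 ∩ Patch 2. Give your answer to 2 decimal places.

0.67

The intersection is the polygon with vertices (6.667,3), (6,3), (4,5).
By the shoelace formula its area is 0.67.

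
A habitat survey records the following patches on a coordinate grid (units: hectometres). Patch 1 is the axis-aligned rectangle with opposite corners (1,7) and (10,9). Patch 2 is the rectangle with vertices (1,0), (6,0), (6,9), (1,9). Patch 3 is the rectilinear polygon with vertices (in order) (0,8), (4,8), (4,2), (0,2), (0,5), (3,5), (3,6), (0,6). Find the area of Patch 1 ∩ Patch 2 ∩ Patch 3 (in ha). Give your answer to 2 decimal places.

The intersection is the polygon with vertices (1,7), (1,8), (4,8), (4,7).
By the shoelace formula its area is 3.00.

3.00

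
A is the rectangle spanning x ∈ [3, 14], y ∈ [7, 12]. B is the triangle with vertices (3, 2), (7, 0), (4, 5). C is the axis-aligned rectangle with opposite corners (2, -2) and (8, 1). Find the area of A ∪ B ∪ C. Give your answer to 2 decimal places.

By inclusion–exclusion:
Individual areas: |A| = 55, |B| = 7, |C| = 18.
|A∩B| = 0.
|A∩C| = 0 (no overlap).
|B∩C| = 0.7.
|A∩B∩C| = 0.
|A ∪ B ∪ C| = 80 − 0.7 + 0 = 79.30.

79.30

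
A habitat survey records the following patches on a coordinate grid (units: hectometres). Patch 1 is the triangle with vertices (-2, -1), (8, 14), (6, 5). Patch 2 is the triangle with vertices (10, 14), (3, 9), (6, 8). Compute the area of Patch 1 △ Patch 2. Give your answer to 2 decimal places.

29.15

|Patch 1| = 30, |Patch 2| = 11, |Patch 1∩Patch 2| = 5.9254.
|Patch 1 △ Patch 2| = |Patch 1| + |Patch 2| − 2·|Patch 1∩Patch 2| = 30 + 11 − 11.8508 = 29.15.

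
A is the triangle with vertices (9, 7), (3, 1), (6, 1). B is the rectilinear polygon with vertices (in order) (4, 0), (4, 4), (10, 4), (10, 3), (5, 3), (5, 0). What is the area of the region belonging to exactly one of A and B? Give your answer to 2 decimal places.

|A| = 9, |B| = 9, |A∩B| = 3.25.
|A △ B| = |A| + |B| − 2·|A∩B| = 9 + 9 − 6.5 = 11.50.

11.50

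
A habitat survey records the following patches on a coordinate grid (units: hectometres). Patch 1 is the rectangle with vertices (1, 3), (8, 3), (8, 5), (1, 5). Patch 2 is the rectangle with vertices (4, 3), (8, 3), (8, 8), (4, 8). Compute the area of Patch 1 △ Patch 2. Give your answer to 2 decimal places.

|Patch 1∩Patch 2|: x∈[4,8], y∈[3,5] → 4·2 = 8.
|Patch 1 △ Patch 2| = |Patch 1| + |Patch 2| − 2·|Patch 1∩Patch 2| = 14 + 20 − 16 = 18.00.

18.00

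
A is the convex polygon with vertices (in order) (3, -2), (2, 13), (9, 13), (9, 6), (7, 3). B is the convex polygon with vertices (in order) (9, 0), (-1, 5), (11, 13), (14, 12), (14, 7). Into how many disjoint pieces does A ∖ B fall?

2

A ∖ B splits into 2 disjoint pieces (area 8.0049, area 24.5177).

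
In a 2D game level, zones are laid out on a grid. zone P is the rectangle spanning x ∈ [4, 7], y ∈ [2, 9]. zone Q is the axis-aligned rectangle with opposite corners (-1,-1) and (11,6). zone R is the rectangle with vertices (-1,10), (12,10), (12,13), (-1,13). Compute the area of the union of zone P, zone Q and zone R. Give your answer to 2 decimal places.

By inclusion–exclusion:
Individual areas: |zone P| = 21, |zone Q| = 84, |zone R| = 39.
|zone P∩zone Q|: x∈[4,7], y∈[2,6] → 3·4 = 12.
|zone P∩zone R| = 0 (no overlap).
|zone Q∩zone R| = 0 (no overlap).
|zone P∩zone Q∩zone R| = 0.
|zone P ∪ zone Q ∪ zone R| = 144 − 12 + 0 = 132.00.

132.00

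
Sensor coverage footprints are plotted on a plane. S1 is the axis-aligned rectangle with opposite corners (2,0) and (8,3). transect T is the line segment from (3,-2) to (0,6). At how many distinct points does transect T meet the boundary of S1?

2

The segment meets the boundary at (2,0.667), (2.25,0).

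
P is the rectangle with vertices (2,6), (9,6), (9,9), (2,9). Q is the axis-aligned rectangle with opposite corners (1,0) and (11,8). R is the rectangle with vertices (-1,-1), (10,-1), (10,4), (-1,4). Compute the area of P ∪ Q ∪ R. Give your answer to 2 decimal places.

By inclusion–exclusion:
Individual areas: |P| = 21, |Q| = 80, |R| = 55.
|P∩Q|: x∈[2,9], y∈[6,8] → 7·2 = 14.
|P∩R| = 0 (no overlap).
|Q∩R|: x∈[1,10], y∈[0,4] → 9·4 = 36.
|P∩Q∩R| = 0.
|P ∪ Q ∪ R| = 156 − 50 + 0 = 106.00.

106.00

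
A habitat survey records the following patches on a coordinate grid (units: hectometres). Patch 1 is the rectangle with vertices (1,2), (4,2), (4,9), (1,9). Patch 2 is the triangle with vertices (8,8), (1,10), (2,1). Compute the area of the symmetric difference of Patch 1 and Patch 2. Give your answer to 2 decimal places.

|Patch 1| = 21, |Patch 2| = 30.5, |Patch 1∩Patch 2| = 16.7381.
|Patch 1 △ Patch 2| = |Patch 1| + |Patch 2| − 2·|Patch 1∩Patch 2| = 21 + 30.5 − 33.4762 = 18.02.

18.02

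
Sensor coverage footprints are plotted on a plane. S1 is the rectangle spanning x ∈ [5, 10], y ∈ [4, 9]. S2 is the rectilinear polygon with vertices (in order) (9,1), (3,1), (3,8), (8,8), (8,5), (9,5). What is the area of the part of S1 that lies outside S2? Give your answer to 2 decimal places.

|S1| = 25, |S1∩S2| = 13.
|S1 ∖ S2| = |S1| − |S1∩S2| = 25 − 13 = 12.00.

12.00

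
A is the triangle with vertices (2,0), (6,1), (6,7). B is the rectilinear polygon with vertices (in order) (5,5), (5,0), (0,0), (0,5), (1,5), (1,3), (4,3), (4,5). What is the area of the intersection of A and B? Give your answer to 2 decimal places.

The intersection is the polygon with vertices (2,0), (3.714,3), (4,3), (4,3.5), (4.857,5), (5,5), (5,0.75).
By the shoelace formula its area is 6.66.

6.66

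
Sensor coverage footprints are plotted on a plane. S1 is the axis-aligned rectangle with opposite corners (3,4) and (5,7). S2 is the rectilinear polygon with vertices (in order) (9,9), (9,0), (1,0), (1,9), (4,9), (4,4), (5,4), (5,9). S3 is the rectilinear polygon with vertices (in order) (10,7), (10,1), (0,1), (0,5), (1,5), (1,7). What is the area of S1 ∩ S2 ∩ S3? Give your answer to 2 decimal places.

3.00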